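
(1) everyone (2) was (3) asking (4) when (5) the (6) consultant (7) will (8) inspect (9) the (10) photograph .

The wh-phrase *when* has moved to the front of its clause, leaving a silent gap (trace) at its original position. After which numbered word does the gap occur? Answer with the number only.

Pre-movement form: The consultant will inspect the photograph when.
'when' is the temporal adjunct. It moves to the left edge, and the trace sits right after 'photograph':
Everyone was asking when the consultant will inspect the photograph ___.
'photograph' is word 10.

10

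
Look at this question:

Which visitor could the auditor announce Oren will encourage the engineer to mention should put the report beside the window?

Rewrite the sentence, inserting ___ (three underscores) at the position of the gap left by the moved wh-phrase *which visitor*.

Which visitor could the auditor announce Oren will encourage the engineer to mention ___ should put the report beside the window?

Underlying clause: The auditor could announce Oren will encourage the engineer to mention which visitor should put the report beside the window.
'which visitor' functions as the subject of the clause embedded under 'mention'. The gap is right after 'mention'.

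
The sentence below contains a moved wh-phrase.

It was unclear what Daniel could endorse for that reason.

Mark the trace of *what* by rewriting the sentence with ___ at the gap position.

It was unclear what Daniel could endorse ___ for that reason.

Underlying clause: Daniel could endorse what for that reason.
'what' functions as the direct object of 'endorse'. The gap is right after 'endorse'.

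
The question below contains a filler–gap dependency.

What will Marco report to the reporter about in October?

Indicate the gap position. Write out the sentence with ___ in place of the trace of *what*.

In situ: Marco will report to the reporter about what in October.
'what' functions as the object of the preposition 'about'. The gap is right after 'about'.

What will Marco report to the reporter about ___ in October?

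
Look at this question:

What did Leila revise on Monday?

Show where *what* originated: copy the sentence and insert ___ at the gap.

What did Leila revise ___ on Monday?

In situ: Leila did revise what on Monday.
'what' functions as the direct object of 'revise'. The gap is right after 'revise'.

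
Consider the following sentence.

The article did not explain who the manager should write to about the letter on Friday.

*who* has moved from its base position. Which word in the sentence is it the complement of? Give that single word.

to

Before movement: The manager should write to who about the letter on Friday.
The filler 'who' is interpreted as the object of the preposition 'to'. Fronting leaves a gap immediately after 'to':
The article did not explain who the manager should write to ___ about the letter on Friday.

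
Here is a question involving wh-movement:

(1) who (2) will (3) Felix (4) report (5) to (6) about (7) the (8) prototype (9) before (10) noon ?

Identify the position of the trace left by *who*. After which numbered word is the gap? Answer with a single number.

5

Before movement: Felix will report to who about the prototype before noon.
'who' functions as the object of the preposition 'to'. It moves to the left edge, and the trace sits right after 'to':
Who will Felix report to ___ about the prototype before noon?
'to' is word 5.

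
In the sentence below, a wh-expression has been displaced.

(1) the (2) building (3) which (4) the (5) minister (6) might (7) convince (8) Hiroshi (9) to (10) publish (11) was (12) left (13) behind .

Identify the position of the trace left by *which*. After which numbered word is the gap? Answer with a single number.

10

The filler 'which' is interpreted as the direct object of 'publish'. It moves to the left edge, and the trace sits right after 'publish':
The building which the minister might convince Hiroshi to publish ___ was left behind.
'publish' is word 10.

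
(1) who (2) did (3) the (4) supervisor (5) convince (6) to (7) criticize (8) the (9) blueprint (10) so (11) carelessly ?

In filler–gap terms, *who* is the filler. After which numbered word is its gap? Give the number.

Before movement: The supervisor did convince who to criticize the blueprint so carelessly.
'who' functions as the direct object of 'convince'. Fronting leaves a gap immediately after 'convince':
Who did the supervisor convince ___ to criticize the blueprint so carelessly?
'convince' is word 5.

5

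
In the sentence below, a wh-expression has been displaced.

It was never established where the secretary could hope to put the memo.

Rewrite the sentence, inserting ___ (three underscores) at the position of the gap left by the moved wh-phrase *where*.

Before movement: The secretary could hope to put the memo where.
'where' functions as the locative complement of 'put'. The gap is right after 'memo'.

It was never established where the secretary could hope to put the memo ___.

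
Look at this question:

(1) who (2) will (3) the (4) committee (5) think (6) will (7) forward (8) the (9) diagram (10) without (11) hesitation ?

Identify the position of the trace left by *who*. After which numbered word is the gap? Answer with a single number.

Pre-movement form: The committee will think who will forward the diagram without hesitation.
'who' is the subject of the clause embedded under 'think'. Fronting leaves a gap immediately after 'think':
Who will the committee think ___ will forward the diagram without hesitation?
'think' is word 5.

5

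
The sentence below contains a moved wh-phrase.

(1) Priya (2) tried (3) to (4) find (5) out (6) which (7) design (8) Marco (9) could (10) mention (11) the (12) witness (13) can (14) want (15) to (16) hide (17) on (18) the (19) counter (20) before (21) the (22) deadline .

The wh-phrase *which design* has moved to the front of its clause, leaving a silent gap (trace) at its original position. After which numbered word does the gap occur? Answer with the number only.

Underlying clause: Marco could mention the witness can want to hide which design on the counter before the deadline.
The filler 'which design' is interpreted as the direct object of 'hide'. Fronting leaves a gap immediately after 'hide':
Priya tried to find out which design Marco could mention the witness can want to hide ___ on the counter before the deadline.
'hide' is word 16.

16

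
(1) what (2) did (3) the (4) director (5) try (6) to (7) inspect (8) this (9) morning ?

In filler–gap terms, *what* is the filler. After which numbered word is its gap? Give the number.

In situ: The director did try to inspect what this morning.
The filler 'what' is interpreted as the direct object of 'inspect'. It moves to the left edge, and the trace sits right after 'inspect':
What did the director try to inspect ___ this morning?
'inspect' is word 7.

7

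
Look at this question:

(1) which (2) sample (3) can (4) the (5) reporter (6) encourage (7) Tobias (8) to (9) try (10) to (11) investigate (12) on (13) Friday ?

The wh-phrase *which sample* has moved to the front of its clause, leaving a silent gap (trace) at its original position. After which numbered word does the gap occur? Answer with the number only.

11

Before movement: The reporter can encourage Tobias to try to investigate which sample on Friday.
'which sample' functions as the direct object of 'investigate'. Fronting leaves a gap immediately after 'investigate':
Which sample can the reporter encourage Tobias to try to investigate ___ on Friday?
'investigate' is word 11.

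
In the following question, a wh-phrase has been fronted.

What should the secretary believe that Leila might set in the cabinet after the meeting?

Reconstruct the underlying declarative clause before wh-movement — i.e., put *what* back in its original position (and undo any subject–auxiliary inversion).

The filler 'what' is interpreted as the direct object of 'set'. Fronting leaves a gap immediately after 'set':
What should the secretary believe that Leila might set ___ in the cabinet after the meeting?

The secretary should believe that Leila might set what in the cabinet after the meeting.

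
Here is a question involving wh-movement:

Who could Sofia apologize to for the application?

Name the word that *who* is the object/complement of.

Pre-movement form: Sofia could apologize to who for the application.
'who' is the object of the preposition 'to'. Fronting leaves a gap immediately after 'to':
Who could Sofia apologize to ___ for the application?

to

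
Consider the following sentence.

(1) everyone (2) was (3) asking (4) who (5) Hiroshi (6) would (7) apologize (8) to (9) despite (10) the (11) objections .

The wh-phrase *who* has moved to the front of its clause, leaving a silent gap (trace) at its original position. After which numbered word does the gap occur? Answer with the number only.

8

In situ: Hiroshi would apologize to who despite the objections.
'who' is the object of the preposition 'to'. Fronting leaves a gap immediately after 'to':
Everyone was asking who Hiroshi would apologize to ___ despite the objections.
'to' is word 8.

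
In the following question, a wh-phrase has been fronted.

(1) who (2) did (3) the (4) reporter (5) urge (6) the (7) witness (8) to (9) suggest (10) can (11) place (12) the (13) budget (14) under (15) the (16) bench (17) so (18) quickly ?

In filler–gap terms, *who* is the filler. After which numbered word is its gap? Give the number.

9

Underlying clause: The reporter did urge the witness to suggest who can place the budget under the bench so quickly.
'who' functions as the subject of the clause embedded under 'suggest'. It moves to the left edge, and the trace sits right after 'suggest':
Who did the reporter urge the witness to suggest ___ can place the budget under the bench so quickly?
'suggest' is word 9.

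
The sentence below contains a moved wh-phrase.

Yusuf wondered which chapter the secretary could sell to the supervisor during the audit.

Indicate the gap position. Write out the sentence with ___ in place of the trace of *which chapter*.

Pre-movement form: The secretary could sell which chapter to the supervisor during the audit.
'which chapter' functions as the direct object of 'sell'. The gap is right after 'sell'.

Yusuf wondered which chapter the secretary could sell ___ to the supervisor during the audit.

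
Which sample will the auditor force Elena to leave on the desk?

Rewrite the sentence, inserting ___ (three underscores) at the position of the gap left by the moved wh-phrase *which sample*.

In situ: The auditor will force Elena to leave which sample on the desk.
The filler 'which sample' is interpreted as the direct object of 'leave'. The gap is right after 'leave'.

Which sample will the auditor force Elena to leave ___ on the desk?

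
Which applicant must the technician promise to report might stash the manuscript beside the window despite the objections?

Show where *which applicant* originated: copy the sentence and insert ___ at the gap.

Which applicant must the technician promise to report ___ might stash the manuscript beside the window despite the objections?

Before movement: The technician must promise to report which applicant might stash the manuscript beside the window despite the objections.
'which applicant' is the subject of the clause embedded under 'report'. The gap is right after 'report'.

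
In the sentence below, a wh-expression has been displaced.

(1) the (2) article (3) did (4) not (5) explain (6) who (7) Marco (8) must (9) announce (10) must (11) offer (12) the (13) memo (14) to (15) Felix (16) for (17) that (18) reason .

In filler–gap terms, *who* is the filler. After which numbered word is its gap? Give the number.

9

Before movement: Marco must announce who must offer the memo to Felix for that reason.
The filler 'who' is interpreted as the subject of the clause embedded under 'announce'. Fronting leaves a gap immediately after 'announce':
The article did not explain who Marco must announce ___ must offer the memo to Felix for that reason.
'announce' is word 9.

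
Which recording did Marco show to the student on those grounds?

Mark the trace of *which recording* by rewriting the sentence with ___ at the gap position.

Underlying clause: Marco did show which recording to the student on those grounds.
The filler 'which recording' is interpreted as the direct object of 'show'. The gap is right after 'show'.

Which recording did Marco show ___ to the student on those grounds?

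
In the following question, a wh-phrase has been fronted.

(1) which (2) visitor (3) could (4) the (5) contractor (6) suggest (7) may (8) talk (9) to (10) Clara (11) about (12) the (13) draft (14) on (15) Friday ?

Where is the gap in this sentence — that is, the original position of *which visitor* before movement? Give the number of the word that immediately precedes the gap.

Pre-movement form: The contractor could suggest which visitor may talk to Clara about the draft on Friday.
'which visitor' is the subject of the clause embedded under 'suggest'. Wh-movement fronts it, leaving a gap right after 'suggest':
Which visitor could the contractor suggest ___ may talk to Clara about the draft on Friday?
'suggest' is word 6.

6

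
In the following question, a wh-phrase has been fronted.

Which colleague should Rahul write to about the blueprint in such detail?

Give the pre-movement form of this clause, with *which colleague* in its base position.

Rahul should write to which colleague about the blueprint in such detail.

The filler 'which colleague' is interpreted as the object of the preposition 'to'. Wh-movement fronts it, leaving a gap right after 'to':
Which colleague should Rahul write to ___ about the blueprint in such detail?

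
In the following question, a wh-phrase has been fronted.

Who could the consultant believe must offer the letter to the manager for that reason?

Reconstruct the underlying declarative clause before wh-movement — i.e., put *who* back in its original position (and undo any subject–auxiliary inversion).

The filler 'who' is interpreted as the subject of the clause embedded under 'believe'. It moves to the left edge, and the trace sits right after 'believe':
Who could the consultant believe ___ must offer the letter to the manager for that reason?

The consultant could believe who must offer the letter to the manager for that reason.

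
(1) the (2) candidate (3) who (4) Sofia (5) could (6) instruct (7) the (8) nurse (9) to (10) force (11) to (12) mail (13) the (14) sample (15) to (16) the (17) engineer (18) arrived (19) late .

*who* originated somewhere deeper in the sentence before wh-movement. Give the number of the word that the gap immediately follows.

The filler 'who' is interpreted as the direct object of 'force'. Wh-movement fronts it, leaving a gap right after 'force':
The candidate who Sofia could instruct the nurse to force ___ to mail the sample to the engineer arrived late.
'force' is word 10.

10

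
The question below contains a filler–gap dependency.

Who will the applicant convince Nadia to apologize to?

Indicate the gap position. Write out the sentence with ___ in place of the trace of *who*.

Underlying clause: The applicant will convince Nadia to apologize to who.
'who' functions as the object of the preposition 'to'. The gap is right after 'to'.

Who will the applicant convince Nadia to apologize to ___?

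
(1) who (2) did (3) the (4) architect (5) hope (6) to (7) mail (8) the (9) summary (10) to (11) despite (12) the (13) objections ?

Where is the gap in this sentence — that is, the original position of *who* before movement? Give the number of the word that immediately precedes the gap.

10

Pre-movement form: The architect did hope to mail the summary to who despite the objections.
The filler 'who' is interpreted as the object of the preposition 'to' (recipient of 'mail'). Wh-movement fronts it, leaving a gap right after 'to':
Who did the architect hope to mail the summary to ___ despite the objections?
'to' is word 10.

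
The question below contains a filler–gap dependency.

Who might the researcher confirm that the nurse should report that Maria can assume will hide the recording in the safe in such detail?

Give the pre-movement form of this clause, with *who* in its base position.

The researcher might confirm that the nurse should report that Maria can assume who will hide the recording in the safe in such detail.

'who' is the subject of the clause embedded under 'assume'. It moves to the left edge, and the trace sits right after 'assume':
Who might the researcher confirm that the nurse should report that Maria can assume ___ will hide the recording in the safe in such detail?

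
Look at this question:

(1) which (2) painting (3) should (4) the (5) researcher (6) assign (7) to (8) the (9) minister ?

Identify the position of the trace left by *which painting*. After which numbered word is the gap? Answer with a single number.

6

Before movement: The researcher should assign which painting to the minister.
'which painting' is the direct object of 'assign'. Wh-movement fronts it, leaving a gap right after 'assign':
Which painting should the researcher assign ___ to the minister?
'assign' is word 6.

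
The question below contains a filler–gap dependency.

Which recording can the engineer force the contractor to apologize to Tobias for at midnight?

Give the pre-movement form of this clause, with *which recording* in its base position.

The engineer can force the contractor to apologize to Tobias for which recording at midnight.

'which recording' functions as the object of the preposition 'for'. Fronting leaves a gap immediately after 'for':
Which recording can the engineer force the contractor to apologize to Tobias for ___ at midnight?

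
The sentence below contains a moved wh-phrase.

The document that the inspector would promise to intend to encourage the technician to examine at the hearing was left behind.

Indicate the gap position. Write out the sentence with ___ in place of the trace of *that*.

'that' is the direct object of 'examine'. The gap is right after 'examine'.

The document that the inspector would promise to intend to encourage the technician to examine ___ at the hearing was left behind.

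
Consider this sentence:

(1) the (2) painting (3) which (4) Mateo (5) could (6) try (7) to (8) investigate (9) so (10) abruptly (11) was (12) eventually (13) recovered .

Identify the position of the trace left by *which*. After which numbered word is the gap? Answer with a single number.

'which' functions as the direct object of 'investigate'. Wh-movement fronts it, leaving a gap right after 'investigate':
The painting which Mateo could try to investigate ___ so abruptly was eventually recovered.
'investigate' is word 8.

8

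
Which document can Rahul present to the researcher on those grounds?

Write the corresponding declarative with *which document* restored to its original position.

Rahul can present which document to the researcher on those grounds.

'which document' is the direct object of 'present'. It moves to the left edge, and the trace sits right after 'present':
Which document can Rahul present ___ to the researcher on those grounds?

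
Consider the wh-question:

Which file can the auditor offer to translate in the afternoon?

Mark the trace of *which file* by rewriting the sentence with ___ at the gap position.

Before movement: The auditor can offer to translate which file in the afternoon.
The filler 'which file' is interpreted as the direct object of 'translate'. The gap is right after 'translate'.

Which file can the auditor offer to translate ___ in the afternoon?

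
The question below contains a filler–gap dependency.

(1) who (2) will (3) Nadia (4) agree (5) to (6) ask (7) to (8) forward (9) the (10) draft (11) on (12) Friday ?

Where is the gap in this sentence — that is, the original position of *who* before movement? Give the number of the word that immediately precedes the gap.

In situ: Nadia will agree to ask who to forward the draft on Friday.
The filler 'who' is interpreted as the direct object of 'ask'. Wh-movement fronts it, leaving a gap right after 'ask':
Who will Nadia agree to ask ___ to forward the draft on Friday?
'ask' is word 6.

6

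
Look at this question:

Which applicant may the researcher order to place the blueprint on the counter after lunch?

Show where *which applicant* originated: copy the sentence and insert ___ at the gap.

Which applicant may the researcher order ___ to place the blueprint on the counter after lunch?

Underlying clause: The researcher may order which applicant to place the blueprint on the counter after lunch.
'which applicant' is the direct object of 'order'. The gap is right after 'order'.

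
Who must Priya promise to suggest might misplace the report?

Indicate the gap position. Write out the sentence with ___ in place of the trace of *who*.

Pre-movement form: Priya must promise to suggest who might misplace the report.
'who' functions as the subject of the clause embedded under 'suggest'. The gap is right after 'suggest'.

Who must Priya promise to suggest ___ might misplace the report?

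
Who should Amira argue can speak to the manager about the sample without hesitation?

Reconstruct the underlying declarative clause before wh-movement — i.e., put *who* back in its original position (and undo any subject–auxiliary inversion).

Amira should argue who can speak to the manager about the sample without hesitation.

'who' functions as the subject of the clause embedded under 'argue'. Wh-movement fronts it, leaving a gap right after 'argue':
Who should Amira argue ___ can speak to the manager about the sample without hesitation?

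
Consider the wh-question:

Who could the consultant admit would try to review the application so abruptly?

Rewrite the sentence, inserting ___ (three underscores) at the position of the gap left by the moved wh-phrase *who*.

Before movement: The consultant could admit who would try to review the application so abruptly.
'who' functions as the subject of the clause embedded under 'admit'. The gap is right after 'admit'.

Who could the consultant admit ___ would try to review the application so abruptly?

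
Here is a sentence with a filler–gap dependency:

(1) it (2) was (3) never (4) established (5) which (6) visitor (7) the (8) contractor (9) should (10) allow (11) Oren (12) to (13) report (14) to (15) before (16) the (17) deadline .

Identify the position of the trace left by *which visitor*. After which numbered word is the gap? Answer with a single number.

14

Pre-movement form: The contractor should allow Oren to report to which visitor before the deadline.
'which visitor' is the object of the preposition 'to'. It moves to the left edge, and the trace sits right after 'to':
It was never established which visitor the contractor should allow Oren to report to ___ before the deadline.
'to' is word 14.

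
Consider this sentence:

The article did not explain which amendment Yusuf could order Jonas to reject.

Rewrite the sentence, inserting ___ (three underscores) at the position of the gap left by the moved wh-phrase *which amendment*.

The article did not explain which amendment Yusuf could order Jonas to reject ___.

In situ: Yusuf could order Jonas to reject which amendment.
The filler 'which amendment' is interpreted as the direct object of 'reject'. The gap is right after 'reject'.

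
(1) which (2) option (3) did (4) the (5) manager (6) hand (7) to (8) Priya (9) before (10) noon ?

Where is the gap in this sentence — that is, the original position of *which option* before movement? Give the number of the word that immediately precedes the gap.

6

Underlying clause: The manager did hand which option to Priya before noon.
'which option' functions as the direct object of 'hand'. Fronting leaves a gap immediately after 'hand':
Which option did the manager hand ___ to Priya before noon?
'hand' is word 6.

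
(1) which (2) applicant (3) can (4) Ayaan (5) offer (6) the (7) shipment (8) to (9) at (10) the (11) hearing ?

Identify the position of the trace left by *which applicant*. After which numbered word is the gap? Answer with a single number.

Before movement: Ayaan can offer the shipment to which applicant at the hearing.
'which applicant' is the object of the preposition 'to' (recipient of 'offer'). It moves to the left edge, and the trace sits right after 'to':
Which applicant can Ayaan offer the shipment to ___ at the hearing?
'to' is word 8.

8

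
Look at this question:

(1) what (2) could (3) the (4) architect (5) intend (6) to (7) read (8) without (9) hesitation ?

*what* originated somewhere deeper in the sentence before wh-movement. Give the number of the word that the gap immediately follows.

In situ: The architect could intend to read what without hesitation.
The filler 'what' is interpreted as the direct object of 'read'. Wh-movement fronts it, leaving a gap right after 'read':
What could the architect intend to read ___ without hesitation?
'read' is word 7.

7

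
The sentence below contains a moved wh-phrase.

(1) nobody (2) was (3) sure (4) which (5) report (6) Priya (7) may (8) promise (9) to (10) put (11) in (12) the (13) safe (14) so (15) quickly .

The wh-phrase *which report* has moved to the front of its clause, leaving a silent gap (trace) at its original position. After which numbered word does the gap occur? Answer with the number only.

In situ: Priya may promise to put which report in the safe so quickly.
The filler 'which report' is interpreted as the direct object of 'put'. It moves to the left edge, and the trace sits right after 'put':
Nobody was sure which report Priya may promise to put ___ in the safe so quickly.
'put' is word 10.

10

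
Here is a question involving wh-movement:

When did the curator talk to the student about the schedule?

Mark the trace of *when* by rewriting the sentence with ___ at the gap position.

In situ: The curator did talk to the student about the schedule when.
'when' functions as the temporal adjunct. The gap is right after 'schedule'.

When did the curator talk to the student about the schedule ___?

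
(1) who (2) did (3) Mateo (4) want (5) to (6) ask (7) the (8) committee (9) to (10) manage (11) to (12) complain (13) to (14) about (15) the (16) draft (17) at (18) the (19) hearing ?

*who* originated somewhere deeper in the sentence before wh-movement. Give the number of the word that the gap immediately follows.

13

Underlying clause: Mateo did want to ask the committee to manage to complain to who about the draft at the hearing.
'who' functions as the object of the preposition 'to'. Wh-movement fronts it, leaving a gap right after 'to':
Who did Mateo want to ask the committee to manage to complain to ___ about the draft at the hearing?
'to' is word 13.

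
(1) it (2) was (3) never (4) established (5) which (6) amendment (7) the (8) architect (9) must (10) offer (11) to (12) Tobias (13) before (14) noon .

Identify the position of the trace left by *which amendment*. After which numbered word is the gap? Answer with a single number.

10

Pre-movement form: The architect must offer which amendment to Tobias before noon.
'which amendment' functions as the direct object of 'offer'. Fronting leaves a gap immediately after 'offer':
It was never established which amendment the architect must offer ___ to Tobias before noon.
'offer' is word 10.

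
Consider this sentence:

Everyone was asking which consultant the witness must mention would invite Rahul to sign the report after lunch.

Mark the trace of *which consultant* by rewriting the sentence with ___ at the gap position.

Pre-movement form: The witness must mention which consultant would invite Rahul to sign the report after lunch.
'which consultant' functions as the subject of the clause embedded under 'mention'. The gap is right after 'mention'.

Everyone was asking which consultant the witness must mention ___ would invite Rahul to sign the report after lunch.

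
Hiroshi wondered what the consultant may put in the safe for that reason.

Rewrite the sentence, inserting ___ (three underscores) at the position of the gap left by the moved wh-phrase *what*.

Before movement: The consultant may put what in the safe for that reason.
'what' functions as the direct object of 'put'. The gap is right after 'put'.

Hiroshi wondered what the consultant may put ___ in the safe for that reason.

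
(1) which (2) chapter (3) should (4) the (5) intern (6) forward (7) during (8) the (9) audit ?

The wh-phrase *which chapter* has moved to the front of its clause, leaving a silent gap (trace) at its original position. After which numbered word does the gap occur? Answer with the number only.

Before movement: The intern should forward which chapter during the audit.
'which chapter' is the direct object of 'forward'. Fronting leaves a gap immediately after 'forward':
Which chapter should the intern forward ___ during the audit?
'forward' is word 6.

6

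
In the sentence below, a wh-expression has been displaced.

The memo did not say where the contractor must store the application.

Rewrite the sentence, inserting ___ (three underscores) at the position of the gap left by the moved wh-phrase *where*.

Before movement: The contractor must store the application where.
'where' is the locative complement of 'store'. The gap is right after 'application'.

The memo did not say where the contractor must store the application ___.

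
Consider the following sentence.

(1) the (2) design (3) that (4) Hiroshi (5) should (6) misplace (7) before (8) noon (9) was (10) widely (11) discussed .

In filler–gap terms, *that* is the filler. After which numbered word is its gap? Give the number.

'that' is the direct object of 'misplace'. Fronting leaves a gap immediately after 'misplace':
The design that Hiroshi should misplace ___ before noon was widely discussed.
'misplace' is word 6.

6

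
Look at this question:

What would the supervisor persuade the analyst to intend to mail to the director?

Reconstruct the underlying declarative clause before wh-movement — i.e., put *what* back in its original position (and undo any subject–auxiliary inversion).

The supervisor would persuade the analyst to intend to mail what to the director.

'what' is the direct object of 'mail'. Wh-movement fronts it, leaving a gap right after 'mail':
What would the supervisor persuade the analyst to intend to mail ___ to the director?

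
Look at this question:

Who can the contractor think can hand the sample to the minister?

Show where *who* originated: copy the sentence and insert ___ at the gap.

Who can the contractor think ___ can hand the sample to the minister?

Before movement: The contractor can think who can hand the sample to the minister.
'who' functions as the subject of the clause embedded under 'think'. The gap is right after 'think'.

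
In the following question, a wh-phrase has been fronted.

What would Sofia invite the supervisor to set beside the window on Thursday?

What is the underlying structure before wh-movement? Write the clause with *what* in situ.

'what' is the direct object of 'set'. Wh-movement fronts it, leaving a gap right after 'set':
What would Sofia invite the supervisor to set ___ beside the window on Thursday?

Sofia would invite the supervisor to set what beside the window on Thursday.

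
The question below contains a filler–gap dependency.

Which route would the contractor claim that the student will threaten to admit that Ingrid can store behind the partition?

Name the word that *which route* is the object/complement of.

store

Before movement: The contractor would claim that the student will threaten to admit that Ingrid can store which route behind the partition.
The filler 'which route' is interpreted as the direct object of 'store'. It moves to the left edge, and the trace sits right after 'store':
Which route would the contractor claim that the student will threaten to admit that Ingrid can store ___ behind the partition?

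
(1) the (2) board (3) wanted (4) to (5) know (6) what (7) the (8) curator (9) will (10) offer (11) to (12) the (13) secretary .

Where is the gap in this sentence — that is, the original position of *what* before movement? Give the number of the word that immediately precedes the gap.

10

Pre-movement form: The curator will offer what to the secretary.
'what' functions as the direct object of 'offer'. Fronting leaves a gap immediately after 'offer':
The board wanted to know what the curator will offer ___ to the secretary.
'offer' is word 10.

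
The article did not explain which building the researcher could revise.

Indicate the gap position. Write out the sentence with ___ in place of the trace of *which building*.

The article did not explain which building the researcher could revise ___.

Pre-movement form: The researcher could revise which building.
'which building' is the direct object of 'revise'. The gap is right after 'revise'.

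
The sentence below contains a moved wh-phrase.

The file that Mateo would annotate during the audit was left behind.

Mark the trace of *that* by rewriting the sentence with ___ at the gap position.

The file that Mateo would annotate ___ during the audit was left behind.

'that' is the direct object of 'annotate'. The gap is right after 'annotate'.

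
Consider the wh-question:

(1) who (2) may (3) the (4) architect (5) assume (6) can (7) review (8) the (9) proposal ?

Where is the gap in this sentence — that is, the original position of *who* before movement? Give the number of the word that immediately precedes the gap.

Before movement: The architect may assume who can review the proposal.
The filler 'who' is interpreted as the subject of the clause embedded under 'assume'. It moves to the left edge, and the trace sits right after 'assume':
Who may the architect assume ___ can review the proposal?
'assume' is word 5.

5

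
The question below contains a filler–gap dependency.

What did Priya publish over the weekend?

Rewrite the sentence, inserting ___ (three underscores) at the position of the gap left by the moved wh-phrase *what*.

Underlying clause: Priya did publish what over the weekend.
'what' is the direct object of 'publish'. The gap is right after 'publish'.

What did Priya publish ___ over the weekend?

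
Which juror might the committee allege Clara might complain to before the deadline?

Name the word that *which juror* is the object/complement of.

In situ: The committee might allege Clara might complain to which juror before the deadline.
'which juror' functions as the object of the preposition 'to'. Fronting leaves a gap immediately after 'to':
Which juror might the committee allege Clara might complain to ___ before the deadline?

to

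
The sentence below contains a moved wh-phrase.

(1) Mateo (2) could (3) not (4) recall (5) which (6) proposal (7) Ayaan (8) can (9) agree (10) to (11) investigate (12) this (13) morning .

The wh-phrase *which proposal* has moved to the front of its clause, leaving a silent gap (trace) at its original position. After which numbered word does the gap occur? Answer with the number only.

Pre-movement form: Ayaan can agree to investigate which proposal this morning.
The filler 'which proposal' is interpreted as the direct object of 'investigate'. Fronting leaves a gap immediately after 'investigate':
Mateo could not recall which proposal Ayaan can agree to investigate ___ this morning.
'investigate' is word 11.

11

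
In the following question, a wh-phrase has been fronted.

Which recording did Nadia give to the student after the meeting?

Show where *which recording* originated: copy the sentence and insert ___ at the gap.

Which recording did Nadia give ___ to the student after the meeting?

Before movement: Nadia did give which recording to the student after the meeting.
The filler 'which recording' is interpreted as the direct object of 'give'. The gap is right after 'give'.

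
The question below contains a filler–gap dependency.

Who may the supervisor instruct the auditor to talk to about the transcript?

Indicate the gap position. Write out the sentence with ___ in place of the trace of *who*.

Who may the supervisor instruct the auditor to talk to ___ about the transcript?

In situ: The supervisor may instruct the auditor to talk to who about the transcript.
'who' functions as the object of the preposition 'to'. The gap is right after 'to'.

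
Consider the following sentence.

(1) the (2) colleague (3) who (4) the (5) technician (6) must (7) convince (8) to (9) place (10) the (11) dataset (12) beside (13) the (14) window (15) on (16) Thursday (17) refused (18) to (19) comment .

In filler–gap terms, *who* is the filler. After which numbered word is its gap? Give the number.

The filler 'who' is interpreted as the direct object of 'convince'. It moves to the left edge, and the trace sits right after 'convince':
The colleague who the technician must convince ___ to place the dataset beside the window on Thursday refused to comment.
'convince' is word 7.

7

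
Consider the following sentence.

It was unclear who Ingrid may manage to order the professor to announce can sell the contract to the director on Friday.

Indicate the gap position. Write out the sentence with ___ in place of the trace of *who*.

In situ: Ingrid may manage to order the professor to announce who can sell the contract to the director on Friday.
The filler 'who' is interpreted as the subject of the clause embedded under 'announce'. The gap is right after 'announce'.

It was unclear who Ingrid may manage to order the professor to announce ___ can sell the contract to the director on Friday.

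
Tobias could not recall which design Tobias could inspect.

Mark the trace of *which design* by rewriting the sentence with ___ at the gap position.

Before movement: Tobias could inspect which design.
The filler 'which design' is interpreted as the direct object of 'inspect'. The gap is right after 'inspect'.

Tobias could not recall which design Tobias could inspect ___.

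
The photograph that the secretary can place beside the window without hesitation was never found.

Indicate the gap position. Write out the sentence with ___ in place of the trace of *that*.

The photograph that the secretary can place ___ beside the window without hesitation was never found.

The filler 'that' is interpreted as the direct object of 'place'. The gap is right after 'place'.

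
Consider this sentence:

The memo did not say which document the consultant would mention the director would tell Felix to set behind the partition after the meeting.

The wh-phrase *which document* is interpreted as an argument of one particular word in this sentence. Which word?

Pre-movement form: The consultant would mention the director would tell Felix to set which document behind the partition after the meeting.
'which document' is the direct object of 'set'. Wh-movement fronts it, leaving a gap right after 'set':
The memo did not say which document the consultant would mention the director would tell Felix to set ___ behind the partition after the meeting.

set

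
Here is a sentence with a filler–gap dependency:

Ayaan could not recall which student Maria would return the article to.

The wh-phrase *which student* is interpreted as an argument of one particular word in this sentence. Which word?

Pre-movement form: Maria would return the article to which student.
'which student' functions as the object of the preposition 'to' (recipient of 'return'). Fronting leaves a gap immediately after 'to':
Ayaan could not recall which student Maria would return the article to ___.

to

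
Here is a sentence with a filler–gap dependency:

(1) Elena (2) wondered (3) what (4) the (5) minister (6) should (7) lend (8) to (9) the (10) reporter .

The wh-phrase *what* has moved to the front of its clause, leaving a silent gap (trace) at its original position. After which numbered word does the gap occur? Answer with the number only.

7

Underlying clause: The minister should lend what to the reporter.
'what' functions as the direct object of 'lend'. Wh-movement fronts it, leaving a gap right after 'lend':
Elena wondered what the minister should lend ___ to the reporter.
'lend' is word 7.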